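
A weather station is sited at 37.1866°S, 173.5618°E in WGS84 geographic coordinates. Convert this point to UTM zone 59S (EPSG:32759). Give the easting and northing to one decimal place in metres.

E 727401.3 m, N 5881353.3 m

Zone 59 central meridian λ₀ = 6×59 − 183 = 171°; Δλ = +2.5618°.
Transverse Mercator on WGS84 with k₀ = 0.9996 gives E = 727401.270 m, N = 5881353.294 m.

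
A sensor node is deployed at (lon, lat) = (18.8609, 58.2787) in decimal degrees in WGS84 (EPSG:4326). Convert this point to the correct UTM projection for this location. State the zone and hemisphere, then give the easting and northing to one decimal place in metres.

Longitude 18.8609° lies in the 6° band [18°, 24°), giving zone 34; latitude is north of the equator, so 34N.
Zone 34 central meridian λ₀ = 6×34 − 183 = 21°; Δλ = -2.1391°.
Transverse Mercator on WGS84 with k₀ = 0.9996 gives E = 374556.427 m, N = 6461731.603 m.

Zone 34N: E 374556.4 m, N 6461731.6 m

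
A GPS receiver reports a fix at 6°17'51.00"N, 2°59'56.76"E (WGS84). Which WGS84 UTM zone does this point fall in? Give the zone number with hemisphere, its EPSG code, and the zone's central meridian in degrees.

Zone 31N (EPSG:32631), central meridian 3°

UTM zone = ⌊(λ + 180)/6⌋ + 1; 2.9991° ∈ [0°, 6°) → zone 31.
Hemisphere: N (φ ≥ 0).
Central meridian λ₀ = 6×31 − 183 = 3°.
EPSG code: 32631.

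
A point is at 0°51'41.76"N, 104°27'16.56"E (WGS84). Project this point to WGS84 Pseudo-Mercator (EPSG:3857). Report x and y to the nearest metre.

x 11627833 m, y 95916 m

Web Mercator is spherical with R = a = 6378137 m.
x = R·λ = 6378137 × 1.823076689 = 11627832.883 m.
y = R·ln tan(π/4 + φ/2) = 6378137 × 0.015038324 = 95916.488 m.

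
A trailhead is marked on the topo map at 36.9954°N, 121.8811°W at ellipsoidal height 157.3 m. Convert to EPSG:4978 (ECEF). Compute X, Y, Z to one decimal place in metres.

WGS84: a = 6378137 m, e² = 0.006694380; N(φ) = a/√(1−e²sin²φ) = 6385881.585 m.
X = (N+h)·cosφ·cosλ = -2693832.090 m; Y = (N+h)·cosφ·sinλ = -4331006.076 m; Z = (N(1−e²)+h)·sinφ = 3817080.102 m.

X -2693832.1 m, Y -4331006.1 m, Z 3817080.1 m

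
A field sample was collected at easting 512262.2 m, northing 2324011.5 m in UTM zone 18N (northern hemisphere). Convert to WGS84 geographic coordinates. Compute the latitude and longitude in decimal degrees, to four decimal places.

lat 21.0168°, lon -74.8820°

Zone 18N: λ₀ = -75°, k₀ = 0.9996, false easting 500000 m.
Meridian distance M = (N − FN)/k₀ = 2324941.5 m.
Inverse transverse Mercator on WGS84 gives φ = 21.01680026°, λ = -74.88200032°.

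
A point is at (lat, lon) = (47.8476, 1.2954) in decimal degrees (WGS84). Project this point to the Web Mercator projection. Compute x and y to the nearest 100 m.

x 144200 m, y 6081500 m

Web Mercator is spherical with R = a = 6378137 m.
x = R·λ = 6378137 × 0.022608995 = 144203.268 m.
y = R·ln tan(π/4 + φ/2) = 6378137 × 0.953497589 = 6081538.251 m.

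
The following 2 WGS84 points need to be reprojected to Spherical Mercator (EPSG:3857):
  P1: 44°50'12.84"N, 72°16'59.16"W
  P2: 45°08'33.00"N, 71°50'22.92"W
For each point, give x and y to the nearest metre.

P1: x -8046518 m, y 5595881 m; P2: x -7997159 m, y 5643983 m

Web Mercator: x = R·λ, y = R·ln tan(π/4+φ/2), R = 6378137 m.
P1 (44.8369°, -72.2831°) → (-8046517.885, 5595881.172) m.
P2 (45.1425°, -71.8397°) → (-7997158.823, 5643983.162) m.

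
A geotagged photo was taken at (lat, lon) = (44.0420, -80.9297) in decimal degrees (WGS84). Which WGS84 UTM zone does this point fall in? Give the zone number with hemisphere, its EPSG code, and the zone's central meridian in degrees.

UTM zone = ⌊(λ + 180)/6⌋ + 1; -80.9297° ∈ [-84°, -78°) → zone 17.
Hemisphere: N (φ ≥ 0).
Central meridian λ₀ = 6×17 − 183 = -81°.
EPSG code: 32617.

Zone 17N (EPSG:32617), central meridian -81°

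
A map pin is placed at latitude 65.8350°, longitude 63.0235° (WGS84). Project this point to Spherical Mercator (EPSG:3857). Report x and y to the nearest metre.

Web Mercator is spherical with R = a = 6378137 m.
x = R·λ = 6378137 × 1.099967581 = 7015743.928 m.
y = R·ln tan(π/4 + φ/2) = 6378137 × 1.541489703 = 9831832.509 m.

x 7015744 m, y 9831833 m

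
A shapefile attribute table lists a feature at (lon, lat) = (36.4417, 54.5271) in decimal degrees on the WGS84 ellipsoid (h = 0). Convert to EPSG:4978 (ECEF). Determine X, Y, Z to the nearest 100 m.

WGS84: a = 6378137 m, e² = 0.006694380; N(φ) = a/√(1−e²sin²φ) = 6392343.539 m.
X = (N+h)·cosφ·cosλ = 2984223.784 m; Y = (N+h)·cosφ·sinλ = 2203513.817 m; Z = (N(1−e²)+h)·sinφ = 5171011.221 m.

X 2984200 m, Y 2203500 m, Z 5171000 m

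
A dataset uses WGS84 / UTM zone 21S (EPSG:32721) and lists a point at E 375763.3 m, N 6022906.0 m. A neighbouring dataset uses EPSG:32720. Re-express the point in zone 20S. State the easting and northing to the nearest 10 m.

E 917150 m, N 6013890 m

UTM 21S → geographic: φ = -35.93029990°, λ = -58.37720054°.
UTM 20S (λ₀ = -63°) forward: E = 917150.139 m, N = 6013894.792 m.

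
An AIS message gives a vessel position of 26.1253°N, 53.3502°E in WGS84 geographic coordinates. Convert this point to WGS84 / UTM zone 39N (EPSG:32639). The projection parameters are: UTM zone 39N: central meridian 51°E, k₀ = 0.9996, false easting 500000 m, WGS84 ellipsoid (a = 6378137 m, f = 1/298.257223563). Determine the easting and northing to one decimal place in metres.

Zone 39 central meridian λ₀ = 6×39 − 183 = 51°; Δλ = +2.3502°.
Transverse Mercator on WGS84 with k₀ = 0.9996 gives E = 734993.087 m, N = 2891683.152 m.

E 734993.1 m, N 2891683.2 m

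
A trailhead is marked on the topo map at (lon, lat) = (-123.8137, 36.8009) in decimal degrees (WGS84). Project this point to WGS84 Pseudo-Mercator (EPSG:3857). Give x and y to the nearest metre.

x -13782878 m, y 4411391 m

Web Mercator is spherical with R = a = 6378137 m.
x = R·λ = 6378137 × -2.160956724 = -13782878.037 m.
y = R·ln tan(π/4 + φ/2) = 6378137 × 0.691642564 = 4411391.031 m.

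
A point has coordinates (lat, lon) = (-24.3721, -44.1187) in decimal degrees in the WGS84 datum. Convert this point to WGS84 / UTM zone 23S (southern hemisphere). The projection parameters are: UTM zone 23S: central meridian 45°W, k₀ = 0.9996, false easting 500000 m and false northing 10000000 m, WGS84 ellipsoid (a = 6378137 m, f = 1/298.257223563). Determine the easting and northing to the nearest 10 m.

Zone 23 central meridian λ₀ = 6×23 − 183 = -45°; Δλ = +0.8813°.
Transverse Mercator on WGS84 with k₀ = 0.9996 gives E = 589380.689 m, N = 7304292.129 m.

E 589380 m, N 7304290 m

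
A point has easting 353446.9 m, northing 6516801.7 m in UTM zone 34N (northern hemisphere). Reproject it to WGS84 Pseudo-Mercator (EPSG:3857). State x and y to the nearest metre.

x 2055615 m, y 8130046 m

Unproject from UTM 34N (λ₀ = 21°) → φ = 58.76629978°, λ = 18.46590064°.
Web Mercator (R = 6378137 m): x = 2055614.656 m, y = 8130045.835 m.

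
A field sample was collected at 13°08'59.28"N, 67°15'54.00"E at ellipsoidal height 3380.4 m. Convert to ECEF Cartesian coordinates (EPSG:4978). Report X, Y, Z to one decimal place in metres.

X 2402009.0 m, Y 5732349.1 m, Z 1442317.1 m

WGS84: a = 6378137 m, e² = 0.006694380; N(φ) = a/√(1−e²sin²φ) = 6379242.201 m.
X = (N+h)·cosφ·cosλ = 2402009.031 m; Y = (N+h)·cosφ·sinλ = 5732349.052 m; Z = (N(1−e²)+h)·sinφ = 1442317.140 m.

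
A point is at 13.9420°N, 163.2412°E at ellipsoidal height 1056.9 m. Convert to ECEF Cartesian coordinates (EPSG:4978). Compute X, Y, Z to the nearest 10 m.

WGS84: a = 6378137 m, e² = 0.006694380; N(φ) = a/√(1−e²sin²φ) = 6379376.701 m.
X = (N+h)·cosφ·cosλ = -5929454.709 m; Y = (N+h)·cosφ·sinλ = 1785556.548 m; Z = (N(1−e²)+h)·sinφ = 1527009.244 m.

X -5929450 m, Y 1785560 m, Z 1527010 m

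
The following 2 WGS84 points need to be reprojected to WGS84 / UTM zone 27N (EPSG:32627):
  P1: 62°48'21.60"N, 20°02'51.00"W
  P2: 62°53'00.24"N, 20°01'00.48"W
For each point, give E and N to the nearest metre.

P1: E 548565 m, N 6964334 m; P2: E 549999 m, N 6972980 m

UTM zone 27N: λ₀ = -21°, k₀ = 0.9996.
P1 (62.8060°, -20.0475°) → (548565.142, 6964333.673) m.
P2 (62.8834°, -20.0168°) → (549998.686, 6972979.942) m.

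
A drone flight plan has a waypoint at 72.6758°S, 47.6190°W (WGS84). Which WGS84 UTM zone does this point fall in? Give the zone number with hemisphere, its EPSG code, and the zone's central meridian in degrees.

UTM zone = ⌊(λ + 180)/6⌋ + 1; -47.6190° ∈ [-48°, -42°) → zone 23.
Hemisphere: S (φ < 0).
Central meridian λ₀ = 6×23 − 183 = -45°.
EPSG code: 32723.

Zone 23S (EPSG:32723), central meridian -45°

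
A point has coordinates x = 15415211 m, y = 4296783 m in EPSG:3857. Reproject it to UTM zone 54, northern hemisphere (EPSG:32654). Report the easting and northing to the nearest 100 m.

Web Mercator inverse (R = 6378137 m) → φ = 35.97209961°, λ = 138.47719649°.
UTM 54N forward: E = 272522.676 m, N = 3983796.694 m.

E 272500 m, N 3983800 m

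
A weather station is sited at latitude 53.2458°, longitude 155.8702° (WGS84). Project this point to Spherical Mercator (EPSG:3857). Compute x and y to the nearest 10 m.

Web Mercator is spherical with R = a = 6378137 m.
x = R·λ = 6378137 × 2.720448196 = 17351391.294 m.
y = R·ln tan(π/4 + φ/2) = 6378137 × 1.101982338 = 7028594.322 m.

x 17351390 m, y 7028590 m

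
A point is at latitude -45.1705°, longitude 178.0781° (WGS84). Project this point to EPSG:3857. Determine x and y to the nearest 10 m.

Web Mercator is spherical with R = a = 6378137 m.
x = R·λ = 6378137 × 3.108049171 = 19823563.413 m.
y = R·ln tan(π/4 + φ/2) = 6378137 × -0.885588265 = -5648403.278 m.

x 19823560 m, y -5648400 m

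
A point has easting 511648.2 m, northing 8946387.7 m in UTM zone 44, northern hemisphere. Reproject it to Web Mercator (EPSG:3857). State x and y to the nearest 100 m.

Unproject from UTM 44N (λ₀ = 81°) → φ = 80.57999985°, λ = 81.63750049°.
Web Mercator (R = 6378137 m): x = 9087844.984 m, y = 15921634.507 m.

x 9087800 m, y 15921600 m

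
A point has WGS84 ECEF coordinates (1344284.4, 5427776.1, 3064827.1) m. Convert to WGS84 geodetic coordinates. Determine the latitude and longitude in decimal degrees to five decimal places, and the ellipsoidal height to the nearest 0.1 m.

lat 28.88940°, lon 76.08960°, h 3421.6 m

λ = atan2(Y, X) = 76.08959990°; p = √(X²+Y²) = 5591766.6 m.
Bowring's method on WGS84 (a = 6378137 m, b = 6356752.314 m) gives φ = 28.88939965°, h = 3421.598 m.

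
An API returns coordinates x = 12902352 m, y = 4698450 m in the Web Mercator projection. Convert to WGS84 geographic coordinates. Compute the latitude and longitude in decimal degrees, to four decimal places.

lat 38.8377°, lon 115.9038°

R = 6378137 m. λ = x/R = 115.90380003°.
φ = 2·arctan(exp(y/R)) − 90° = 2·arctan(2.08892) − 90° = 38.83769942°.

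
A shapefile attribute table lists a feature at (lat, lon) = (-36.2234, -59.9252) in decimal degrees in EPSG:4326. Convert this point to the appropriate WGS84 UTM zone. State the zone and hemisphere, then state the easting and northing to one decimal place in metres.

Zone 21S: E 237069.5 m, N 5987304.5 m

Longitude -59.9252° lies in the 6° band [-60°, -54°), giving zone 21; latitude is south of the equator, so 21S.
Zone 21 central meridian λ₀ = 6×21 − 183 = -57°; Δλ = -2.9252°.
Transverse Mercator on WGS84 with k₀ = 0.9996 gives E = 237069.517 m, N = 5987304.474 m.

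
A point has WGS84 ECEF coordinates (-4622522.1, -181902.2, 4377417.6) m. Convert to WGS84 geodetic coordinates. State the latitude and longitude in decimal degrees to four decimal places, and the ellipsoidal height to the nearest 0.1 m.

λ = atan2(Y, X) = -177.74649998°; p = √(X²+Y²) = 4626099.8 m.
Bowring's method on WGS84 (a = 6378137 m, b = 6356752.314 m) gives φ = 43.61000021°, h = 868.167 m.

lat 43.6100°, lon -177.7465°, h 868.2 m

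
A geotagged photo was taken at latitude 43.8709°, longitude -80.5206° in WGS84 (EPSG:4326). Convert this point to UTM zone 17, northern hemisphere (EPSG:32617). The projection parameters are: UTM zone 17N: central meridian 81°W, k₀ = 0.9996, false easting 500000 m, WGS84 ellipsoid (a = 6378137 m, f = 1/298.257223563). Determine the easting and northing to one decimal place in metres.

E 538518.7 m, N 4857645.8 m

Zone 17 central meridian λ₀ = 6×17 − 183 = -81°; Δλ = +0.4794°.
Transverse Mercator on WGS84 with k₀ = 0.9996 gives E = 538518.730 m, N = 4857645.832 m.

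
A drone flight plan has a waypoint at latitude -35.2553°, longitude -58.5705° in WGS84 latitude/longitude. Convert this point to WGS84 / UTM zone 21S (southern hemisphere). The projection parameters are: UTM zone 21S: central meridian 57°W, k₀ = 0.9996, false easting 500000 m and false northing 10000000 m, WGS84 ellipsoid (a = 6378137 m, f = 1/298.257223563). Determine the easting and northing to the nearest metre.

Zone 21 central meridian λ₀ = 6×21 − 183 = -57°; Δλ = -1.5705°.
Transverse Mercator on WGS84 with k₀ = 0.9996 gives E = 357129.797 m, N = 6097514.137 m.

E 357130 m, N 6097514 m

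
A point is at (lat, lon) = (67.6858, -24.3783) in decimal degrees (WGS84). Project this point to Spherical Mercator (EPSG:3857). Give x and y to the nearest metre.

Web Mercator is spherical with R = a = 6378137 m.
x = R·λ = 6378137 × -0.425481601 = -2713779.942 m.
y = R·ln tan(π/4 + φ/2) = 6378137 × 1.623398177 = 10354255.981 m.

x -2713780 m, y 10354256 m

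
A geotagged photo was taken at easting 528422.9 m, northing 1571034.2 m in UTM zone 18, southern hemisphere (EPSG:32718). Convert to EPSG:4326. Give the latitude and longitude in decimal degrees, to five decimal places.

lat -75.94200°, lon -73.95170°

Zone 18S: λ₀ = -75°, k₀ = 0.9996, false easting 500000 m, false northing 10000000 m.
Meridian distance M = (N − FN)/k₀ = -8432338.7 m.
Inverse transverse Mercator on WGS84 gives φ = -75.94200008°, λ = -73.95170039°.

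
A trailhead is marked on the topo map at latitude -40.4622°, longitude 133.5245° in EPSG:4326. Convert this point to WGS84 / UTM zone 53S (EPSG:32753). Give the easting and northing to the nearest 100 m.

E 374900 m, N 5519900 m

Zone 53 central meridian λ₀ = 6×53 − 183 = 135°; Δλ = -1.4755°.
Transverse Mercator on WGS84 with k₀ = 0.9996 gives E = 374902.837 m, N = 5519895.618 m.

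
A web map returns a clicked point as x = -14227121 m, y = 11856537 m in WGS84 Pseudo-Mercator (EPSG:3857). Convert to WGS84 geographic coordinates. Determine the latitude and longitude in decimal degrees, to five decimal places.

R = 6378137 m. λ = x/R = -127.80440243°.
φ = 2·arctan(exp(y/R)) − 90° = 2·arctan(6.41689) − 90° = 72.28470014°.

lat 72.28470°, lon -127.80440°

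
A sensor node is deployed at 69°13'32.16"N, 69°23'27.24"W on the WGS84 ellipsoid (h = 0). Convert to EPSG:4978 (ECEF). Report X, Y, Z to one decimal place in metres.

WGS84: a = 6378137 m, e² = 0.006694380; N(φ) = a/√(1−e²sin²φ) = 6396882.374 m.
X = (N+h)·cosφ·cosλ = 798632.711 m; Y = (N+h)·cosφ·sinλ = -2123703.687 m; Z = (N(1−e²)+h)·sinφ = 5940945.264 m.

X 798632.7 m, Y -2123703.7 m, Z 5940945.3 m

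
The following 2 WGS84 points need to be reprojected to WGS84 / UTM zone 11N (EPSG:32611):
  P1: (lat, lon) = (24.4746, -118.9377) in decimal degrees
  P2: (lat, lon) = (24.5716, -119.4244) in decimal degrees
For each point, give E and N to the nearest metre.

P1: E 303619 m, N 2708149 m; P2: E 254465 m, N 2719674 m

UTM zone 11N: λ₀ = -117°, k₀ = 0.9996.
P1 (24.4746°, -118.9377°) → (303619.215, 2708149.092) m.
P2 (24.5716°, -119.4244°) → (254464.786, 2719673.989) m.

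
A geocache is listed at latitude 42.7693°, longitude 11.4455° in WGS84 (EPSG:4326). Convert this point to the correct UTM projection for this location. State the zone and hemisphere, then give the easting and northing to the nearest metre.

Zone 32N: E 700078 m, N 4738097 m

Longitude 11.4455° lies in the 6° band [6°, 12°), giving zone 32; latitude is north of the equator, so 32N.
Zone 32 central meridian λ₀ = 6×32 − 183 = 9°; Δλ = +2.4455°.
Transverse Mercator on WGS84 with k₀ = 0.9996 gives E = 700077.615 m, N = 4738096.832 m.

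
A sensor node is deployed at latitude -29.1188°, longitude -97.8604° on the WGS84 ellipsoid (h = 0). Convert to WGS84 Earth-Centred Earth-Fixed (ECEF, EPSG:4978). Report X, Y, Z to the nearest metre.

WGS84: a = 6378137 m, e² = 0.006694380; N(φ) = a/√(1−e²sin²φ) = 6383198.445 m.
X = (N+h)·cosφ·cosλ = -762633.854 m; Y = (N+h)·cosφ·sinλ = -5524047.562 m; Z = (N(1−e²)+h)·sinφ = -3085411.046 m.

X -762634 m, Y -5524048 m, Z -3085411 m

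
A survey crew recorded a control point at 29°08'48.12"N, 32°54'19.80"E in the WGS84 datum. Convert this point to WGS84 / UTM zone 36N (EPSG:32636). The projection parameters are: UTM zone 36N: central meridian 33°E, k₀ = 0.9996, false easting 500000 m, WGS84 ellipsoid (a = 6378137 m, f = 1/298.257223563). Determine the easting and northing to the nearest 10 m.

Zone 36 central meridian λ₀ = 6×36 − 183 = 33°; Δλ = -0.0945°.
Transverse Mercator on WGS84 with k₀ = 0.9996 gives E = 490808.731 m, N = 3224242.588 m.

E 490810 m, N 3224240 m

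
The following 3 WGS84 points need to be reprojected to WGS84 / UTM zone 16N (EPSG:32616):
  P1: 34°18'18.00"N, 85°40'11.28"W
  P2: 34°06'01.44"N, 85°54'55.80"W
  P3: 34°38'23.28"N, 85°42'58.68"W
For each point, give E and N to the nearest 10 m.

P1: E 622400 m, N 3796780 m; P2: E 600040 m, N 3773820 m; P3: E 617650 m, N 3833850 m

UTM zone 16N: λ₀ = -87°, k₀ = 0.9996.
P1 (34.3050°, -85.6698°) → (622404.352, 3796775.512) m.
P2 (34.1004°, -85.9155°) → (600035.479, 3773819.045) m.
P3 (34.6398°, -85.7163°) → (617654.264, 3833848.691) m.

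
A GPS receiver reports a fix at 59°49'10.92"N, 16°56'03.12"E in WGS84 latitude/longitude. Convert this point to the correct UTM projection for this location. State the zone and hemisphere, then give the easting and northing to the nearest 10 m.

Longitude 16.9342° lies in the 6° band [12°, 18°), giving zone 33; latitude is north of the equator, so 33N.
Zone 33 central meridian λ₀ = 6×33 − 183 = 15°; Δλ = +1.9342°.
Transverse Mercator on WGS84 with k₀ = 0.9996 gives E = 608461.502 m, N = 6632914.664 m.

Zone 33N: E 608460 m, N 6632910 m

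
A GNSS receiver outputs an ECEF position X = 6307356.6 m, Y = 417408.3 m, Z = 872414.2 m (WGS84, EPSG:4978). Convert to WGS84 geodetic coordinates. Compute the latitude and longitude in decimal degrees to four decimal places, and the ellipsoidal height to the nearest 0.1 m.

lat 7.9103°, lon 3.7862°, h 3337.0 m

λ = atan2(Y, X) = 3.78619978°; p = √(X²+Y²) = 6321153.1 m.
Bowring's method on WGS84 (a = 6378137 m, b = 6356752.314 m) gives φ = 7.91030000°, h = 3336.990 m.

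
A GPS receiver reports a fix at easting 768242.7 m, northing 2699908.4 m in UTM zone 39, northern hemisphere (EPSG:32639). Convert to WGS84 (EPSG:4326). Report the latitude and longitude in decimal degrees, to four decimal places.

Zone 39N: λ₀ = 51°, k₀ = 0.9996, false easting 500000 m.
Meridian distance M = (N − FN)/k₀ = 2700988.8 m.
Inverse transverse Mercator on WGS84 gives φ = 24.38950024°, λ = 53.64470024°.

lat 24.3895°, lon 53.6447°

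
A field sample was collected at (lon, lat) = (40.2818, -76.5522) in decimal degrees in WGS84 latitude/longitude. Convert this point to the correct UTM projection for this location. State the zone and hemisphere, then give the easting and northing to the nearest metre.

Longitude 40.2818° lies in the 6° band [36°, 42°), giving zone 37; latitude is south of the equator, so 37S.
Zone 37 central meridian λ₀ = 6×37 − 183 = 39°; Δλ = +1.2818°.
Transverse Mercator on WGS84 with k₀ = 0.9996 gives E = 533273.516 m, N = 1502834.951 m.

Zone 37S: E 533274 m, N 1502835 m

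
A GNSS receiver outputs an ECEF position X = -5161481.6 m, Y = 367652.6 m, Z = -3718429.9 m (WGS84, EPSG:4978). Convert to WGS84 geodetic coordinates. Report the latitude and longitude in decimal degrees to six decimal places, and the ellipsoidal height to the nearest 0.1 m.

lat -35.883500°, lon 175.925700°, h 1200.7 m

λ = atan2(Y, X) = 175.92570000°; p = √(X²+Y²) = 5174559.0 m.
Bowring's method on WGS84 (a = 6378137 m, b = 6356752.314 m) gives φ = -35.88350019°, h = 1200.674 m.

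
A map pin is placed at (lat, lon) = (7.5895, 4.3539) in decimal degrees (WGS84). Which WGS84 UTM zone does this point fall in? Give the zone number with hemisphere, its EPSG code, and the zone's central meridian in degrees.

Zone 31N (EPSG:32631), central meridian 3°

UTM zone = ⌊(λ + 180)/6⌋ + 1; 4.3539° ∈ [0°, 6°) → zone 31.
Hemisphere: N (φ ≥ 0).
Central meridian λ₀ = 6×31 − 183 = 3°.
EPSG code: 32631.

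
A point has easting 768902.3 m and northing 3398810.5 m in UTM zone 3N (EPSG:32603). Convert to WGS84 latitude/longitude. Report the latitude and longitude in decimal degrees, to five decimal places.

Zone 3N: λ₀ = -165°, k₀ = 0.9996, false easting 500000 m.
Meridian distance M = (N − FN)/k₀ = 3400170.6 m.
Inverse transverse Mercator on WGS84 gives φ = 30.69180016°, λ = -162.19279952°.

lat 30.69180°, lon -162.19280°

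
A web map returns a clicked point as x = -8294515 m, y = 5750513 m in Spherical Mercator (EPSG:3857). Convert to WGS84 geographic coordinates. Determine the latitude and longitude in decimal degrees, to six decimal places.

R = 6378137 m. λ = x/R = -74.51089599°.
φ = 2·arctan(exp(y/R)) − 90° = 2·arctan(2.46354) − 90° = 45.81350208°.

lat 45.813502°, lon -74.510896°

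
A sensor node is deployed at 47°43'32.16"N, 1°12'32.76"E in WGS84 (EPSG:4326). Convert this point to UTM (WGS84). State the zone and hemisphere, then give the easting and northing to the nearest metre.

Zone 31N: E 365702 m, N 5287356 m

Longitude 1.2091° lies in the 6° band [0°, 6°), giving zone 31; latitude is north of the equator, so 31N.
Zone 31 central meridian λ₀ = 6×31 − 183 = 3°; Δλ = -1.7909°.
Transverse Mercator on WGS84 with k₀ = 0.9996 gives E = 365702.077 m, N = 5287355.808 m.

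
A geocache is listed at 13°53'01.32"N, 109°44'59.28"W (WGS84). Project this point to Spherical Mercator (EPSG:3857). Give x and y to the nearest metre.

x -12217292 m, y 1560877 m

Web Mercator is spherical with R = a = 6378137 m.
x = R·λ = 6378137 × -1.915495363 = -12217291.851 m.
y = R·ln tan(π/4 + φ/2) = 6378137 × 0.244723047 = 1560877.119 m.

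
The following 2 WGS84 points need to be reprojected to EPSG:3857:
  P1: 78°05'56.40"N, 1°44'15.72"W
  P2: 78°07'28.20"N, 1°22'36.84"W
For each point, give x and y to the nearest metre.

P1: x -193440 m, y 14421907 m; P2: x -153276 m, y 14435687 m

Web Mercator: x = R·λ, y = R·ln tan(π/4+φ/2), R = 6378137 m.
P1 (78.0990°, -1.7377°) → (-193439.879, 14421907.229) m.
P2 (78.1245°, -1.3769°) → (-153275.807, 14435686.840) m.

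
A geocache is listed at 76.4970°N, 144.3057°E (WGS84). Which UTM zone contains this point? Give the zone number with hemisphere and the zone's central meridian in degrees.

UTM zone = ⌊(λ + 180)/6⌋ + 1; 144.3057° ∈ [144°, 150°) → zone 55.
Hemisphere: N (φ ≥ 0).
Central meridian λ₀ = 6×55 − 183 = 147°.

Zone 55N, central meridian 147°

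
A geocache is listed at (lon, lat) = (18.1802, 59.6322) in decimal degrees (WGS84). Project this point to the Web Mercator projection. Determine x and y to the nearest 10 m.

x 2023810 m, y 8318300 m

Web Mercator is spherical with R = a = 6378137 m.
x = R·λ = 6378137 × 0.317304349 = 2023810.607 m.
y = R·ln tan(π/4 + φ/2) = 6378137 × 1.304190017 = 8318302.603 m.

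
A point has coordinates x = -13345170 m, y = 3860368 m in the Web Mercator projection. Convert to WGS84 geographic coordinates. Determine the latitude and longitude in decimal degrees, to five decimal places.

R = 6378137 m. λ = x/R = -119.88170180°.
φ = 2·arctan(exp(y/R)) − 90° = 2·arctan(1.83171) − 90° = 32.73640368°.

lat 32.73640°, lon -119.88170°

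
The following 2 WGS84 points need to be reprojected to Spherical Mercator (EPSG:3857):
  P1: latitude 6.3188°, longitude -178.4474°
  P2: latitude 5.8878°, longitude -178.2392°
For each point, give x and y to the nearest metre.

Web Mercator: x = R·λ, y = R·ln tan(π/4+φ/2), R = 6378137 m.
P1 (6.3188°, -178.4474°) → (-19864673.701, 704835.815) m.
P2 (5.8878°, -178.2392°) → (-19841496.983, 656583.496) m.

P1: x -19864674 m, y 704836 m; P2: x -19841497 m, y 656583 m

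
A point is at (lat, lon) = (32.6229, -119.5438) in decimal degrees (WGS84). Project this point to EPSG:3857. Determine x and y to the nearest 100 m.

Web Mercator is spherical with R = a = 6378137 m.
x = R·λ = 6378137 × -2.086432910 = -13307554.943 m.
y = R·ln tan(π/4 + φ/2) = 6378137 × 0.602896512 = 3845356.551 m.

x -13307600 m, y 3845400 m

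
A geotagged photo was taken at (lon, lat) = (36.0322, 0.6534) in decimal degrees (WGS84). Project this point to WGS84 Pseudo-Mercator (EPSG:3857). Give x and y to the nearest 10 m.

Web Mercator is spherical with R = a = 6378137 m.
x = R·λ = 6378137 × 0.628880527 = 4011086.156 m.
y = R·ln tan(π/4 + φ/2) = 6378137 × 0.011404229 = 72737.732 m.

x 4011090 m, y 72740 m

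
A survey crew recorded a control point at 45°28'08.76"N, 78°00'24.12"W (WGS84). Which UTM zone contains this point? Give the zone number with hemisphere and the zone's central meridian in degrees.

UTM zone = ⌊(λ + 180)/6⌋ + 1; -78.0067° ∈ [-84°, -78°) → zone 17.
Hemisphere: N (φ ≥ 0).
Central meridian λ₀ = 6×17 − 183 = -81°.

Zone 17N, central meridian -81°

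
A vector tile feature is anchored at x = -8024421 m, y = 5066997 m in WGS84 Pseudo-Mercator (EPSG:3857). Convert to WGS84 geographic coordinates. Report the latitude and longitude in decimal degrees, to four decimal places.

R = 6378137 m. λ = x/R = -72.08460031°.
φ = 2·arctan(exp(y/R)) − 90° = 2·arctan(2.21318) − 90° = 41.36950303°.

lat 41.3695°, lon -72.0846°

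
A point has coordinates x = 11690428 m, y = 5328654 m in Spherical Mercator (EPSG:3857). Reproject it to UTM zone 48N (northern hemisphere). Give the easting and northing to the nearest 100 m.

Web Mercator inverse (R = 6378137 m) → φ = 43.10950169°, λ = 105.01690150°.
UTM 48N forward: E = 501375.165 m, N = 4772975.027 m.

E 501400 m, N 4773000 m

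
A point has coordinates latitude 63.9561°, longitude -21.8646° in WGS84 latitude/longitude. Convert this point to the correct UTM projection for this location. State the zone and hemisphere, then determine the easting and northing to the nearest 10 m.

Longitude -21.8646° lies in the 6° band [-24°, -18°), giving zone 27; latitude is north of the equator, so 27N.
Zone 27 central meridian λ₀ = 6×27 − 183 = -21°; Δλ = -0.8646°.
Transverse Mercator on WGS84 with k₀ = 0.9996 gives E = 457645.190 m, N = 7092409.407 m.

Zone 27N: E 457650 m, N 7092410 m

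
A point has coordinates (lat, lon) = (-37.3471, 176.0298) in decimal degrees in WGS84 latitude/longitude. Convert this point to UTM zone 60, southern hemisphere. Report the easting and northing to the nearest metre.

E 414068 m, N 5866180 m

Zone 60 central meridian λ₀ = 6×60 − 183 = 177°; Δλ = -0.9702°.
Transverse Mercator on WGS84 with k₀ = 0.9996 gives E = 414068.301 m, N = 5866180.182 m.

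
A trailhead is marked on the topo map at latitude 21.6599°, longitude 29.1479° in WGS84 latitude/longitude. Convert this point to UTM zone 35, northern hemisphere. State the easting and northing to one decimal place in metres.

E 722270.9 m, N 2396721.7 m

Zone 35 central meridian λ₀ = 6×35 − 183 = 27°; Δλ = +2.1479°.
Transverse Mercator on WGS84 with k₀ = 0.9996 gives E = 722270.940 m, N = 2396721.674 m.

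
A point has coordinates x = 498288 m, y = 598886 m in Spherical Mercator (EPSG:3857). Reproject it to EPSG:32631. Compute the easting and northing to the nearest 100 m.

E 663600 m, N 594000 m

Web Mercator inverse (R = 6378137 m) → φ = 5.37199648°, λ = 4.47619726°.
UTM 31N forward: E = 663565.021 m, N = 593981.762 m.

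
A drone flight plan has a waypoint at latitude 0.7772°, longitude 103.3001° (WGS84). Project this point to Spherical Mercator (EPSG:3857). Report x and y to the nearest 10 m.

Web Mercator is spherical with R = a = 6378137 m.
x = R·λ = 6378137 × 1.802926863 = 11499314.531 m.
y = R·ln tan(π/4 + φ/2) = 6378137 × 0.013565115 = 86520.162 m.

x 11499310 m, y 86520 m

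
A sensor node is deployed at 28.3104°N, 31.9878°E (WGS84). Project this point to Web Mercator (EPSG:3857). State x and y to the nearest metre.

Web Mercator is spherical with R = a = 6378137 m.
x = R·λ = 6378137 × 0.558292430 = 3560865.608 m.
y = R·ln tan(π/4 + φ/2) = 6378137 × 0.515536871 = 3288164.793 m.

x 3560866 m, y 3288165 m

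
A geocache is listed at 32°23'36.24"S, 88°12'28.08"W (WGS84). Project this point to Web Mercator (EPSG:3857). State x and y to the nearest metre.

x -9819247 m, y -3815062 m

Web Mercator is spherical with R = a = 6378137 m.
x = R·λ = 6378137 × -1.539516536 = -9819247.380 m.
y = R·ln tan(π/4 + φ/2) = 6378137 × -0.598146762 = -3815061.995 m.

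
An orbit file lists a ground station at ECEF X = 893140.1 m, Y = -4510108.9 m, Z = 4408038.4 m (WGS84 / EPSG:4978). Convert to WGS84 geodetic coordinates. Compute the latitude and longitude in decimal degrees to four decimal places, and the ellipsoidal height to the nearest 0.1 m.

lat 43.9858°, lon -78.7986°, h 1557.8 m

λ = atan2(Y, X) = -78.79860042°; p = √(X²+Y²) = 4597693.1 m.
Bowring's method on WGS84 (a = 6378137 m, b = 6356752.314 m) gives φ = 43.98580039°, h = 1557.799 m.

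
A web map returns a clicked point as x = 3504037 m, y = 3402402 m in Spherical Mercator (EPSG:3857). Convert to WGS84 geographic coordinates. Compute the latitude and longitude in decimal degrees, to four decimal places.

R = 6378137 m. λ = x/R = 31.47729993°.
φ = 2·arctan(exp(y/R)) − 90° = 2·arctan(1.70480) − 90° = 29.21000331°.

lat 29.2100°, lon 31.4773°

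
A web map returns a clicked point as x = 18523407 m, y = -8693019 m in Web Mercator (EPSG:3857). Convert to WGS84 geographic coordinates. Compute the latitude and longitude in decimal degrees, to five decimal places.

lat -61.29130°, lon 166.39860°

R = 6378137 m. λ = x/R = 166.39859622°.
φ = 2·arctan(exp(y/R)) − 90° = 2·arctan(0.25591) − 90° = -61.29130029°.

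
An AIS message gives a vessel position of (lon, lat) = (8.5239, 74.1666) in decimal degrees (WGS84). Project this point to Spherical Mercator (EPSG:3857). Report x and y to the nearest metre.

x 948876 m, y 12583172 m

Web Mercator is spherical with R = a = 6378137 m.
x = R·λ = 6378137 × 0.148770120 = 948876.208 m.
y = R·ln tan(π/4 + φ/2) = 6378137 × 1.972860132 = 12583172.205 m.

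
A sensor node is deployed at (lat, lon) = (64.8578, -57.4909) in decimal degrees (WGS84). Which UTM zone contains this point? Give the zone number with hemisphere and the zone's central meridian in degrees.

UTM zone = ⌊(λ + 180)/6⌋ + 1; -57.4909° ∈ [-60°, -54°) → zone 21.
Hemisphere: N (φ ≥ 0).
Central meridian λ₀ = 6×21 − 183 = -57°.

Zone 21N, central meridian -57°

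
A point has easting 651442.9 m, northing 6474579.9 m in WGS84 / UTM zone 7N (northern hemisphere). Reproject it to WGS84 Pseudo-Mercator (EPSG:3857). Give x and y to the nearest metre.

x -15407686 m, y 8048802 m

Unproject from UTM 7N (λ₀ = -141°) → φ = 58.38579963°, λ = -138.40960041°.
Web Mercator (R = 6378137 m): x = -15407686.239 m, y = 8048802.433 m.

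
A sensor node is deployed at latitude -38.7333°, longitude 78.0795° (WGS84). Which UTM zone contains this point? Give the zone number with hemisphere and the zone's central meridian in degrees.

Zone 44S, central meridian 81°

UTM zone = ⌊(λ + 180)/6⌋ + 1; 78.0795° ∈ [78°, 84°) → zone 44.
Hemisphere: S (φ < 0).
Central meridian λ₀ = 6×44 − 183 = 81°.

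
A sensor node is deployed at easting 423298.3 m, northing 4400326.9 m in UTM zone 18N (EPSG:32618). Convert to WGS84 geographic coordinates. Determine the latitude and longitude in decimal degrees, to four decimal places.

Zone 18N: λ₀ = -75°, k₀ = 0.9996, false easting 500000 m.
Meridian distance M = (N − FN)/k₀ = 4402087.7 m.
Inverse transverse Mercator on WGS84 gives φ = 39.74940018°, λ = -75.89529942°.

lat 39.7494°, lon -75.8953°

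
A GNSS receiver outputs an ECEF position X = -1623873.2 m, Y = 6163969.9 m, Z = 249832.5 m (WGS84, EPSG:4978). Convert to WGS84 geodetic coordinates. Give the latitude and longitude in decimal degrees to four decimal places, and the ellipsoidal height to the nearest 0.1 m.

lat 2.2596°, lon 104.7590°, h 1073.4 m

λ = atan2(Y, X) = 104.75899971°; p = √(X²+Y²) = 6374283.4 m.
Bowring's method on WGS84 (a = 6378137 m, b = 6356752.314 m) gives φ = 2.25960005°, h = 1073.449 m.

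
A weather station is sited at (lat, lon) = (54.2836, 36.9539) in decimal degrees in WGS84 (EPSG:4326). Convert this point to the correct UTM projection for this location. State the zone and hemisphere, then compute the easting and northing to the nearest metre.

Zone 37N: E 366801 m, N 6017007 m

Longitude 36.9539° lies in the 6° band [36°, 42°), giving zone 37; latitude is north of the equator, so 37N.
Zone 37 central meridian λ₀ = 6×37 − 183 = 39°; Δλ = -2.0461°.
Transverse Mercator on WGS84 with k₀ = 0.9996 gives E = 366801.345 m, N = 6017007.243 m.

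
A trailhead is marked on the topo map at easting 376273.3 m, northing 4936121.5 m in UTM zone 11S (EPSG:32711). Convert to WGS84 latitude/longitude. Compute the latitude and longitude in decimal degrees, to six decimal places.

Zone 11S: λ₀ = -117°, k₀ = 0.9996, false easting 500000 m, false northing 10000000 m.
Meridian distance M = (N − FN)/k₀ = -5065904.9 m.
Inverse transverse Mercator on WGS84 gives φ = -45.71739993°, λ = -118.58979976°.

lat -45.717400°, lon -118.589800°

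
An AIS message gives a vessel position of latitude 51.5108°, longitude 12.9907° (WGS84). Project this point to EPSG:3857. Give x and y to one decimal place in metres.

x 1446118.1 m, y 6712150.6 m

Web Mercator is spherical with R = a = 6378137 m.
x = R·λ = 6378137 × 0.226730487 = 1446118.109 m.
y = R·ln tan(π/4 + φ/2) = 6378137 × 1.052368520 = 6712150.593 m.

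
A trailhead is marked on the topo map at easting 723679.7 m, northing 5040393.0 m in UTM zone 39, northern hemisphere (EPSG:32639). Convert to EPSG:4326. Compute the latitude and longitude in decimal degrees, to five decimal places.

lat 45.48120°, lon 53.86210°

Zone 39N: λ₀ = 51°, k₀ = 0.9996, false easting 500000 m.
Meridian distance M = (N − FN)/k₀ = 5042410.0 m.
Inverse transverse Mercator on WGS84 gives φ = 45.48120002°, λ = 53.86210035°.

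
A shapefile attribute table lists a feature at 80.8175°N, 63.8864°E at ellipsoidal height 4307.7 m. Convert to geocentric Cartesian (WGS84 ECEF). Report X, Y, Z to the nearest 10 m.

X 449770 m, Y 917540 m, Z 6279000 m

WGS84: a = 6378137 m, e² = 0.006694380; N(φ) = a/√(1−e²sin²φ) = 6399044.529 m.
X = (N+h)·cosφ·cosλ = 449767.391 m; Y = (N+h)·cosφ·sinλ = 917538.145 m; Z = (N(1−e²)+h)·sinφ = 6279004.929 m.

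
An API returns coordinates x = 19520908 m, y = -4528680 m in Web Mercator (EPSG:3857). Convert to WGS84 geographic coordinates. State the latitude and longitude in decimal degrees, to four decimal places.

lat -37.6399°, lon 175.3593°

R = 6378137 m. λ = x/R = 175.35930016°.
φ = 2·arctan(exp(y/R)) − 90° = 2·arctan(0.49163) − 90° = -37.63990061°.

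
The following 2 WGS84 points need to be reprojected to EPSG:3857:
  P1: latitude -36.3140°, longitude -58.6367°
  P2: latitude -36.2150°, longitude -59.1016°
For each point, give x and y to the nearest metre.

Web Mercator: x = R·λ, y = R·ln tan(π/4+φ/2), R = 6378137 m.
P1 (-36.3140°, -58.6367°) → (-6527407.586, -4343913.751) m.
P2 (-36.2150°, -59.1016°) → (-6579160.017, -4330245.511) m.

P1: x -6527408 m, y -4343914 m; P2: x -6579160 m, y -4330246 m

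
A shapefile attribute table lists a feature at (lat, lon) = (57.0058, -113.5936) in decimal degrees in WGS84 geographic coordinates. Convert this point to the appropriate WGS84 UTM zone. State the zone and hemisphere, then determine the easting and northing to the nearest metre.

Longitude -113.5936° lies in the 6° band [-114°, -108°), giving zone 12; latitude is north of the equator, so 12N.
Zone 12 central meridian λ₀ = 6×12 − 183 = -111°; Δλ = -2.5936°.
Transverse Mercator on WGS84 with k₀ = 0.9996 gives E = 342490.695 m, N = 6321022.402 m.

Zone 12N: E 342491 m, N 6321022 m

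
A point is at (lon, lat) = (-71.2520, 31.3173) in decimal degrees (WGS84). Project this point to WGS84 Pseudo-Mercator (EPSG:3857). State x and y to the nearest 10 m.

Web Mercator is spherical with R = a = 6378137 m.
x = R·λ = 6378137 × -1.243581999 = -7931736.358 m.
y = R·ln tan(π/4 + φ/2) = 6378137 × 0.576034273 = 3674025.512 m.

x -7931740 m, y 3674030 m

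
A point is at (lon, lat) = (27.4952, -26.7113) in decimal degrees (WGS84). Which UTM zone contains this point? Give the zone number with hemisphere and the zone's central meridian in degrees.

Zone 35S, central meridian 27°

UTM zone = ⌊(λ + 180)/6⌋ + 1; 27.4952° ∈ [24°, 30°) → zone 35.
Hemisphere: S (φ < 0).
Central meridian λ₀ = 6×35 − 183 = 27°.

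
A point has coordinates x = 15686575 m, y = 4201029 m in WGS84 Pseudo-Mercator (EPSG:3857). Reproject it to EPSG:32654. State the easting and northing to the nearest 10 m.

Web Mercator inverse (R = 6378137 m) → φ = 35.27289791°, λ = 140.91490078°.
UTM 54N forward: E = 492260.424 m, N = 3903310.407 m.

E 492260 m, N 3903310 m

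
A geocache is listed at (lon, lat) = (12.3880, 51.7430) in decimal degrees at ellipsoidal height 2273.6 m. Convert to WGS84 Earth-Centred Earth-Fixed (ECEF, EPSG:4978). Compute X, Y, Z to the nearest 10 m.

X 3866690 m, Y 849300 m, Z 4986930 m

WGS84: a = 6378137 m, e² = 0.006694380; N(φ) = a/√(1−e²sin²φ) = 6391341.669 m.
X = (N+h)·cosφ·cosλ = 3866688.662 m; Y = (N+h)·cosφ·sinλ = 849297.693 m; Z = (N(1−e²)+h)·sinφ = 4986933.303 m.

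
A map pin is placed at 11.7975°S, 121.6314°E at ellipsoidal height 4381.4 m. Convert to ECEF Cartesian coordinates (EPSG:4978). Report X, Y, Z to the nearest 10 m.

WGS84: a = 6378137 m, e² = 0.006694380; N(φ) = a/√(1−e²sin²φ) = 6379029.594 m.
X = (N+h)·cosφ·cosλ = -3277078.692 m; Y = (N+h)·cosφ·sinλ = 5320280.051 m; Z = (N(1−e²)+h)·sinφ = -1296378.798 m.

X -3277080 m, Y 5320280 m, Z -1296380 m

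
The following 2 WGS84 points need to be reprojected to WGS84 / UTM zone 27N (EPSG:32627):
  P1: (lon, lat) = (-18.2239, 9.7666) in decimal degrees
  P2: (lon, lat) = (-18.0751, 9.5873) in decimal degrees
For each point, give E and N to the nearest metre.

P1: E 804576 m, N 1080860 m; P2: E 821085 m, N 1061149 m

UTM zone 27N: λ₀ = -21°, k₀ = 0.9996.
P1 (9.7666°, -18.2239°) → (804575.786, 1080859.557) m.
P2 (9.5873°, -18.0751°) → (821084.754, 1061149.340) m.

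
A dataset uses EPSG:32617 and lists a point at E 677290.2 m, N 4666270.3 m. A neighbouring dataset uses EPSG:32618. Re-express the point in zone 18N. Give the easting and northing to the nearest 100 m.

UTM 17N → geographic: φ = 42.12850028°, λ = -78.85499962°.
UTM 18N (λ₀ = -75°) forward: E = 181356.836 m, N = 4671239.988 m.

E 181400 m, N 4671200 m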